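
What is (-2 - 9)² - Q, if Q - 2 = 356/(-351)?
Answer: 42125/351 ≈ 120.01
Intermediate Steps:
Q = 346/351 (Q = 2 + 356/(-351) = 2 + 356*(-1/351) = 2 - 356/351 = 346/351 ≈ 0.98575)
(-2 - 9)² - Q = (-2 - 9)² - 1*346/351 = (-11)² - 346/351 = 121 - 346/351 = 42125/351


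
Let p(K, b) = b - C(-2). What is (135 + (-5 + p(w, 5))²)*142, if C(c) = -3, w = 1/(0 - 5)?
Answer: 20448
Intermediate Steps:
w = -⅕ (w = 1/(-5) = -⅕ ≈ -0.20000)
p(K, b) = 3 + b (p(K, b) = b - 1*(-3) = b + 3 = 3 + b)
(135 + (-5 + p(w, 5))²)*142 = (135 + (-5 + (3 + 5))²)*142 = (135 + (-5 + 8)²)*142 = (135 + 3²)*142 = (135 + 9)*142 = 144*142 = 20448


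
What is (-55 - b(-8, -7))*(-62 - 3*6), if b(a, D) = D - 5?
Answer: 3440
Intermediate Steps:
b(a, D) = -5 + D
(-55 - b(-8, -7))*(-62 - 3*6) = (-55 - (-5 - 7))*(-62 - 3*6) = (-55 - 1*(-12))*(-62 - 18) = (-55 + 12)*(-80) = -43*(-80) = 3440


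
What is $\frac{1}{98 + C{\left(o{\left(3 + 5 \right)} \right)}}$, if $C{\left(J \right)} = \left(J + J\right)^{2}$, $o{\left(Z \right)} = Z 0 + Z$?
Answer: $\frac{1}{354} \approx 0.0028249$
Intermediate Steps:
$o{\left(Z \right)} = Z$ ($o{\left(Z \right)} = 0 + Z = Z$)
$C{\left(J \right)} = 4 J^{2}$ ($C{\left(J \right)} = \left(2 J\right)^{2} = 4 J^{2}$)
$\frac{1}{98 + C{\left(o{\left(3 + 5 \right)} \right)}} = \frac{1}{98 + 4 \left(3 + 5\right)^{2}} = \frac{1}{98 + 4 \cdot 8^{2}} = \frac{1}{98 + 4 \cdot 64} = \frac{1}{98 + 256} = \frac{1}{354}$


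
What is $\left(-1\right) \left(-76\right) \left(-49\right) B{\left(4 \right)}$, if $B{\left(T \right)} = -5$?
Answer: $18620$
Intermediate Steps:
$\left(-1\right) \left(-76\right) \left(-49\right) B{\left(4 \right)} = \left(-1\right) \left(-76\right) \left(-49\right) \left(-5\right) = 76 \left(-49\right) \left(-5\right) = \left(-3724\right) \left(-5\right) = 18620$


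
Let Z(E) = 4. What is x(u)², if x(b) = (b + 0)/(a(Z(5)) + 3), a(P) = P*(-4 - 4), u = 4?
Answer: 16/841 ≈ 0.019025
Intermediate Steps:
a(P) = -8*P (a(P) = P*(-8) = -8*P)
x(b) = -b/29 (x(b) = (b + 0)/(-8*4 + 3) = b/(-32 + 3) = b/(-29) = b*(-1/29) = -b/29)
x(u)² = (-1/29*4)² = (-4/29)² = 16/841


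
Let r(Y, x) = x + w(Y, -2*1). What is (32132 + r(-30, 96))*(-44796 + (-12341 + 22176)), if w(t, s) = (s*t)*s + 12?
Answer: -1122947320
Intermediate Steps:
w(t, s) = 12 + t*s**2 (w(t, s) = t*s**2 + 12 = 12 + t*s**2)
r(Y, x) = 12 + x + 4*Y (r(Y, x) = x + (12 + Y*(-2*1)**2) = x + (12 + Y*(-2)**2) = x + (12 + Y*4) = x + (12 + 4*Y) = 12 + x + 4*Y)
(32132 + r(-30, 96))*(-44796 + (-12341 + 22176)) = (32132 + (12 + 96 + 4*(-30)))*(-44796 + (-12341 + 22176)) = (32132 + (12 + 96 - 120))*(-44796 + 9835) = (32132 - 12)*(-34961) = 32120*(-34961) = -1122947320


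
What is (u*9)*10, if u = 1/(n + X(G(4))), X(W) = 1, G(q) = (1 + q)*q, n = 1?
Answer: 45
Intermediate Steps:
G(q) = q*(1 + q)
u = ½ (u = 1/(1 + 1) = 1/2 = ½ ≈ 0.50000)
(u*9)*10 = ((½)*9)*10 = (9/2)*10 = 45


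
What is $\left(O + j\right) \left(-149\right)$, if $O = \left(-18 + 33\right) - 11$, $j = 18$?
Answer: $-3278$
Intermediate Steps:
$O = 4$ ($O = 15 - 11 = 4$)
$\left(O + j\right) \left(-149\right) = \left(4 + 18\right) \left(-149\right) = 22 \left(-149\right) = -3278$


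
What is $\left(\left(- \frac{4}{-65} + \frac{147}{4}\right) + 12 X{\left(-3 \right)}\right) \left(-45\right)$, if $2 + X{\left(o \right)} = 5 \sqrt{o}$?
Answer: $- \frac{29979}{52} - 2700 i \sqrt{3} \approx -576.52 - 4676.5 i$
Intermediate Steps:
$X{\left(o \right)} = -2 + 5 \sqrt{o}$
$\left(\left(- \frac{4}{-65} + \frac{147}{4}\right) + 12 X{\left(-3 \right)}\right) \left(-45\right) = \left(\left(- \frac{4}{-65} + \frac{147}{4}\right) + 12 \left(-2 + 5 \sqrt{-3}\right)\right) \left(-45\right) = \left(\left(\left(-4\right) \left(- \frac{1}{65}\right) + 147 \cdot \frac{1}{4}\right) + 12 \left(-2 + 5 i \sqrt{3}\right)\right) \left(-45\right) = \left(\left(\frac{4}{65} + \frac{147}{4}\right) + 12 \left(-2 + 5 i \sqrt{3}\right)\right) \left(-45\right) = \left(\frac{9571}{260} - \left(24 - 60 i \sqrt{3}\right)\right) \left(-45\right) = \left(\frac{3331}{260} + 60 i \sqrt{3}\right) \left(-45\right) = - \frac{29979}{52} - 2700 i \sqrt{3}$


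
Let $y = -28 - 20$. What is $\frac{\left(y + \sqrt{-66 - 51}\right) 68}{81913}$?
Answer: $- \frac{3264}{81913} + \frac{204 i \sqrt{13}}{81913} \approx -0.039847 + 0.0089794 i$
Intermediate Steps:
$y = -48$ ($y = -28 - 20 = -48$)
$\frac{\left(y + \sqrt{-66 - 51}\right) 68}{81913} = \frac{\left(-48 + \sqrt{-66 - 51}\right) 68}{81913} = \left(-48 + \sqrt{-117}\right) 68 \cdot \frac{1}{81913} = \left(-48 + 3 i \sqrt{13}\right) 68 \cdot \frac{1}{81913} = \left(-3264 + 204 i \sqrt{13}\right) \frac{1}{81913} = - \frac{3264}{81913} + \frac{204 i \sqrt{13}}{81913}$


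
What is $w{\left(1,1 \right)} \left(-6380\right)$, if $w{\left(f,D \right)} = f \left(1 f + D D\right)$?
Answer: $-12760$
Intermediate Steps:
$w{\left(f,D \right)} = f \left(f + D^{2}\right)$
$w{\left(1,1 \right)} \left(-6380\right) = 1 \left(1 + 1^{2}\right) \left(-6380\right) = 1 \left(1 + 1\right) \left(-6380\right) = 1 \cdot 2 \left(-6380\right) = 2 \left(-6380\right) = -12760$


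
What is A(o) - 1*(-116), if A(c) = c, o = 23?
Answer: 139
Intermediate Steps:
A(o) - 1*(-116) = 23 - 1*(-116) = 23 + 116 = 139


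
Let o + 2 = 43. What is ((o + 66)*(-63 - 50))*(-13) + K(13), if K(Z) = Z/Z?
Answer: 157184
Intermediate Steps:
o = 41 (o = -2 + 43 = 41)
K(Z) = 1
((o + 66)*(-63 - 50))*(-13) + K(13) = ((41 + 66)*(-63 - 50))*(-13) + 1 = (107*(-113))*(-13) + 1 = -12091*(-13) + 1 = 157183 + 1 = 157184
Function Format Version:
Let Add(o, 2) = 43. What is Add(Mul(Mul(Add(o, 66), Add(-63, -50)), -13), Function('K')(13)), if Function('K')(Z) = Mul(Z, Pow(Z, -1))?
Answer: 157184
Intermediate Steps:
o = 41 (o = Add(-2, 43) = 41)
Function('K')(Z) = 1
Add(Mul(Mul(Add(o, 66), Add(-63, -50)), -13), Function('K')(13)) = Add(Mul(Mul(Add(41, 66), Add(-63, -50)), -13), 1) = Add(Mul(Mul(107, -113), -13), 1) = Add(Mul(-12091, -13), 1) = Add(157183, 1) = 157184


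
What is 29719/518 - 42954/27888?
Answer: 9601825/171976 ≈ 55.832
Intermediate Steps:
29719/518 - 42954/27888 = 29719*(1/518) - 42954*1/27888 = 29719/518 - 7159/4648 = 9601825/171976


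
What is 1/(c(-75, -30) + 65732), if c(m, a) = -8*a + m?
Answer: 1/65897 ≈ 1.5175e-5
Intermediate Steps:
c(m, a) = m - 8*a
1/(c(-75, -30) + 65732) = 1/((-75 - 8*(-30)) + 65732) = 1/((-75 + 240) + 65732) = 1/(165 + 65732) = 1/65897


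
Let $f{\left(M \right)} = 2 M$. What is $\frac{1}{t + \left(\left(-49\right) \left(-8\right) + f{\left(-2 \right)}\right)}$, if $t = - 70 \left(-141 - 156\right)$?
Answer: $\frac{1}{21178} \approx 4.7219 \cdot 10^{-5}$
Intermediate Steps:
$t = 20790$ ($t = \left(-70\right) \left(-297\right) = 20790$)
$\frac{1}{t + \left(\left(-49\right) \left(-8\right) + f{\left(-2 \right)}\right)} = \frac{1}{20790 + \left(\left(-49\right) \left(-8\right) + 2 \left(-2\right)\right)} = \frac{1}{20790 + \left(392 - 4\right)} = \frac{1}{20790 + 388} = \frac{1}{21178}$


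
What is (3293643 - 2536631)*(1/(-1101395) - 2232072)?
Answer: -1861032956629122292/1101395 ≈ -1.6897e+12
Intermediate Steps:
(3293643 - 2536631)*(1/(-1101395) - 2232072) = 757012*(-1/1101395 - 2232072) = 757012*(-2458392940441/1101395) = -1861032956629122292/1101395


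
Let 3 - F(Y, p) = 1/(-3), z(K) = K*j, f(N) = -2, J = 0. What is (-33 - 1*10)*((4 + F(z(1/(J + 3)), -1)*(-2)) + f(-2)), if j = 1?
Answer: 602/3 ≈ 200.67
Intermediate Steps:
z(K) = K (z(K) = K*1 = K)
F(Y, p) = 10/3 (F(Y, p) = 3 - 1/(-3) = 3 - 1*(-1/3) = 3 + 1/3 = 10/3)
(-33 - 1*10)*((4 + F(z(1/(J + 3)), -1)*(-2)) + f(-2)) = (-33 - 1*10)*((4 + (10/3)*(-2)) - 2) = (-33 - 10)*((4 - 20/3) - 2) = -43*(-8/3 - 2) = -43*(-14/3) = 602/3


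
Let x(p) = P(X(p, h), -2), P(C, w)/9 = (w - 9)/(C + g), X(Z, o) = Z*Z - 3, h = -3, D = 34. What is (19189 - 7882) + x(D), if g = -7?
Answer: 4319241/382 ≈ 11307.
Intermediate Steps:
X(Z, o) = -3 + Z² (X(Z, o) = Z² - 3 = -3 + Z²)
P(C, w) = 9*(-9 + w)/(-7 + C) (P(C, w) = 9*((w - 9)/(C - 7)) = 9*((-9 + w)/(-7 + C)) = 9*(-9 + w)/(-7 + C))
x(p) = -99/(-10 + p²) (x(p) = 9*(-9 - 2)/(-7 + (-3 + p²)) = 9*(-11)/(-10 + p²) = -99/(-10 + p²))
(19189 - 7882) + x(D) = (19189 - 7882) - 99/(-10 + 34²) = 11307 - 99/(-10 + 1156) = 11307 - 99/1146 = 11307 - 99*1/1146 = 11307 - 33/382 = 4319241/382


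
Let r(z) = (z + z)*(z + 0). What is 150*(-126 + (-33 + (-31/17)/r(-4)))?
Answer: -6489525/272 ≈ -23859.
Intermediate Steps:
r(z) = 2*z² (r(z) = (2*z)*z = 2*z²)
150*(-126 + (-33 + (-31/17)/r(-4))) = 150*(-126 + (-33 + (-31/17)/((2*(-4)²)))) = 150*(-126 + (-33 + (-31*1/17)/((2*16)))) = 150*(-126 + (-33 - 31/17/32)) = 150*(-126 + (-33 - 31/17*1/32)) = 150*(-126 + (-33 - 31/544)) = 150*(-126 - 17983/544) = 150*(-86527/544) = -6489525/272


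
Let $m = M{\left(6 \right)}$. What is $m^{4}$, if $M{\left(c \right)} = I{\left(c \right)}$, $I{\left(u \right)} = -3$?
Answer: $81$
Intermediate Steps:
$M{\left(c \right)} = -3$
$m = -3$
$m^{4} = \left(-3\right)^{4} = 81$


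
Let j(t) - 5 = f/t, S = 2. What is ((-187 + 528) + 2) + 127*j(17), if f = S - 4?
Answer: 16372/17 ≈ 963.06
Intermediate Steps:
f = -2 (f = 2 - 4 = -2)
j(t) = 5 - 2/t
((-187 + 528) + 2) + 127*j(17) = ((-187 + 528) + 2) + 127*(5 - 2/17) = (341 + 2) + 127*(5 - 2*1/17) = 343 + 127*(5 - 2/17) = 343 + 127*(83/17) = 343 + 10541/17 = 16372/17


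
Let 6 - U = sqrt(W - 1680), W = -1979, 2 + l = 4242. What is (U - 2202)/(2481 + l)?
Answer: -2196/6721 - I*sqrt(3659)/6721 ≈ -0.32674 - 0.0090001*I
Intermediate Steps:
l = 4240 (l = -2 + 4242 = 4240)
U = 6 - I*sqrt(3659) (U = 6 - sqrt(-1979 - 1680) = 6 - sqrt(-3659) = 6 - I*sqrt(3659) ≈ 6.0 - 60.49*I)
(U - 2202)/(2481 + l) = ((6 - I*sqrt(3659)) - 2202)/(2481 + 4240) = (-2196 - I*sqrt(3659))/6721 = (-2196 - I*sqrt(3659))*(1/6721) = -2196/6721 - I*sqrt(3659)/6721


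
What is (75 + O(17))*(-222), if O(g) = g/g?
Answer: -16872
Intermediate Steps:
O(g) = 1
(75 + O(17))*(-222) = (75 + 1)*(-222) = 76*(-222) = -16872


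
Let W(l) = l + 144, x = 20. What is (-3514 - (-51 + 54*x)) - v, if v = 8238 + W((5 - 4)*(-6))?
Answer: -12919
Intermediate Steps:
W(l) = 144 + l
v = 8376 (v = 8238 + (144 + (5 - 4)*(-6)) = 8238 + (144 + 1*(-6)) = 8238 + (144 - 6) = 8238 + 138 = 8376)
(-3514 - (-51 + 54*x)) - v = (-3514 - (-51 + 54*20)) - 1*8376 = (-3514 - (-51 + 1080)) - 8376 = (-3514 - 1*1029) - 8376 = (-3514 - 1029) - 8376 = -4543 - 8376 = -12919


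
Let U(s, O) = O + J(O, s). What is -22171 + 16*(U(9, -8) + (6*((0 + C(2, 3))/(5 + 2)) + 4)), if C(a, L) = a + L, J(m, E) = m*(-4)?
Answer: -151581/7 ≈ -21654.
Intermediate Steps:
J(m, E) = -4*m
U(s, O) = -3*O (U(s, O) = O - 4*O = -3*O)
C(a, L) = L + a
-22171 + 16*(U(9, -8) + (6*((0 + C(2, 3))/(5 + 2)) + 4)) = -22171 + 16*(-3*(-8) + (6*((0 + (3 + 2))/(5 + 2)) + 4)) = -22171 + 16*(24 + (6*((0 + 5)/7) + 4)) = -22171 + 16*(24 + (6*(5*(⅐)) + 4)) = -22171 + 16*(24 + (6*(5/7) + 4)) = -22171 + 16*(24 + (30/7 + 4)) = -22171 + 16*(24 + 58/7) = -22171 + 16*(226/7) = -22171 + 3616/7 = -151581/7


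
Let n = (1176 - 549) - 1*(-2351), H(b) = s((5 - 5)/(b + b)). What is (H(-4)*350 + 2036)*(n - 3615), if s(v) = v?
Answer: -1296932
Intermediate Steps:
H(b) = 0 (H(b) = (5 - 5)/(b + b) = 0/((2*b)) = 0*(1/(2*b)) = 0)
n = 2978 (n = 627 + 2351 = 2978)
(H(-4)*350 + 2036)*(n - 3615) = (0*350 + 2036)*(2978 - 3615) = (0 + 2036)*(-637) = 2036*(-637) = -1296932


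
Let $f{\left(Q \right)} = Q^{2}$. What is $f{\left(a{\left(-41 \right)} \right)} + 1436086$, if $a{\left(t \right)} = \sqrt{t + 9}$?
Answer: $1436054$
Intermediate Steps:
$a{\left(t \right)} = \sqrt{9 + t}$
$f{\left(a{\left(-41 \right)} \right)} + 1436086 = \left(\sqrt{9 - 41}\right)^{2} + 1436086 = \left(\sqrt{-32}\right)^{2} + 1436086 = \left(4 i \sqrt{2}\right)^{2} + 1436086 = -32 + 1436086 = 1436054$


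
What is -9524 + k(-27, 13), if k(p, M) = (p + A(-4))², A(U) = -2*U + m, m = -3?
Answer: -9040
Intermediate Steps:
A(U) = -3 - 2*U (A(U) = -2*U - 3 = -3 - 2*U)
k(p, M) = (5 + p)² (k(p, M) = (p + (-3 - 2*(-4)))² = (p + (-3 + 8))² = (p + 5)² = (5 + p)²)
-9524 + k(-27, 13) = -9524 + (5 - 27)² = -9524 + (-22)² = -9524 + 484 = -9040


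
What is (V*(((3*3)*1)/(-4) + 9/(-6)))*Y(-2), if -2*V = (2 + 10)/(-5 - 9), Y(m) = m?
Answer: 45/14 ≈ 3.2143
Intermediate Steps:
V = 3/7 (V = -(2 + 10)/(2*(-5 - 9)) = -6/(-14) = -6*(-1)/14 = -½*(-6/7) = 3/7 ≈ 0.42857)
(V*(((3*3)*1)/(-4) + 9/(-6)))*Y(-2) = (3*(((3*3)*1)/(-4) + 9/(-6))/7)*(-2) = (3*((9*1)*(-¼) + 9*(-⅙))/7)*(-2) = (3*(9*(-¼) - 3/2)/7)*(-2) = (3*(-9/4 - 3/2)/7)*(-2) = ((3/7)*(-15/4))*(-2) = -45/28*(-2) = 45/14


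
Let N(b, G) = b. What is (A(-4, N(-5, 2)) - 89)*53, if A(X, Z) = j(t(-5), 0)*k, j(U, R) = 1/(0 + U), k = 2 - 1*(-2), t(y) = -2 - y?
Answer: -13939/3 ≈ -4646.3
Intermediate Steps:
k = 4 (k = 2 + 2 = 4)
j(U, R) = 1/U
A(X, Z) = 4/3 (A(X, Z) = 4/(-2 - 1*(-5)) = 4/(-2 + 5) = 4/3)
(A(-4, N(-5, 2)) - 89)*53 = (4/3 - 89)*53 = -263/3*53 = -13939/3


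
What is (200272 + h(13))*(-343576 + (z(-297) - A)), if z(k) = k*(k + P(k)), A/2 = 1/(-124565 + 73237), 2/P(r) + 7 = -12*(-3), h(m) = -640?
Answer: -2371549134911703/46516 ≈ -5.0984e+10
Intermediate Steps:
P(r) = 2/29 (P(r) = 2/(-7 - 12*(-3)) = 2/(-7 + 36) = 2/29)
A = -1/25664 (A = 2/(-124565 + 73237) = 2/(-51328) = 2*(-1/51328) = -1/25664 ≈ -3.8965e-5)
z(k) = k*(2/29 + k) (z(k) = k*(k + 2/29) = k*(2/29 + k))
(200272 + h(13))*(-343576 + (z(-297) - A)) = (200272 - 640)*(-343576 + ((1/29)*(-297)*(2 + 29*(-297)) - 1*(-1/25664))) = 199632*(-343576 + ((1/29)*(-297)*(2 - 8613) + 1/25664)) = 199632*(-343576 + ((1/29)*(-297)*(-8611) + 1/25664)) = 199632*(-343576 + (2557467/29 + 1/25664)) = 199632*(-343576 + 65634833117/744256) = 199632*(-190073666339/744256) = -2371549134911703/46516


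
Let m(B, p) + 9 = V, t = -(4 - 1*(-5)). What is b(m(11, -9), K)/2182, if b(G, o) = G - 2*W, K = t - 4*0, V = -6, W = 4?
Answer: -23/2182 ≈ -0.010541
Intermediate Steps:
t = -9 (t = -(4 + 5) = -1*9 = -9)
m(B, p) = -15 (m(B, p) = -9 - 6 = -15)
K = -9 (K = -9 - 4*0 = -9 + 0 = -9)
b(G, o) = -8 + G (b(G, o) = G - 2*4 = G - 8 = -8 + G)
b(m(11, -9), K)/2182 = (-8 - 15)/2182 = -23*1/2182 = -23/2182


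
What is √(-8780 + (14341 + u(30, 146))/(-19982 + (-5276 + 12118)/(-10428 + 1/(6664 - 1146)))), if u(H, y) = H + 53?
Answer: 2*I*√80619403090360042671102606/191639343917 ≈ 93.706*I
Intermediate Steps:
u(H, y) = 53 + H
√(-8780 + (14341 + u(30, 146))/(-19982 + (-5276 + 12118)/(-10428 + 1/(6664 - 1146)))) = √(-8780 + (14341 + (53 + 30))/(-19982 + (-5276 + 12118)/(-10428 + 1/(6664 - 1146)))) = √(-8780 + (14341 + 83)/(-19982 + 6842/(-10428 + 1/5518))) = √(-8780 + 14424/(-19982 + 6842/(-10428 + 1/5518))) = √(-8780 + 14424/(-19982 + 6842/(-57541703/5518))) = √(-8780 + 14424/(-19982 + 6842*(-5518/57541703))) = √(-8780 + 14424/(-19982 - 37754156/57541703)) = √(-8780 + 14424/(-1149836063502/57541703)) = √(-8780 + 14424*(-57541703/1149836063502)) = √(-8780 - 138330254012/191639343917) = √(-1682731769845272/191639343917) = 2*I*√80619403090360042671102606/191639343917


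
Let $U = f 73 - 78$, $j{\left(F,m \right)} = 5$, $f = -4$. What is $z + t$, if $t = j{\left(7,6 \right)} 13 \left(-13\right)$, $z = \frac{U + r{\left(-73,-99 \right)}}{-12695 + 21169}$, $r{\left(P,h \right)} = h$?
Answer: $- \frac{7160999}{8474} \approx -845.06$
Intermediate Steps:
$U = -370$ ($U = \left(-4\right) 73 - 78 = -292 - 78 = -370$)
$z = - \frac{469}{8474}$ ($z = \frac{-370 - 99}{-12695 + 21169} = - \frac{469}{8474} \approx -0.055346$)
$t = -845$ ($t = 5 \cdot 13 \left(-13\right) = 65 \left(-13\right) = -845$)
$z + t = - \frac{469}{8474} - 845 = - \frac{7160999}{8474}$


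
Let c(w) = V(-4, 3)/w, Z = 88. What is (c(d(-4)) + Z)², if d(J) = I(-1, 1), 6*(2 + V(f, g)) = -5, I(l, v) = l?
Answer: 297025/36 ≈ 8250.7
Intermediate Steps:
V(f, g) = -17/6 (V(f, g) = -2 + (⅙)*(-5) = -2 - ⅚ = -17/6)
d(J) = -1
c(w) = -17/(6*w)
(c(d(-4)) + Z)² = (-17/6/(-1) + 88)² = (-17/6*(-1) + 88)² = (17/6 + 88)² = (545/6)² = 297025/36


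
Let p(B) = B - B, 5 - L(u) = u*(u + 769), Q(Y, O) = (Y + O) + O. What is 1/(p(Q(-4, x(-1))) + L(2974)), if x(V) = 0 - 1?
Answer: -1/11131677 ≈ -8.9834e-8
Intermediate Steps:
x(V) = -1
Q(Y, O) = Y + 2*O (Q(Y, O) = (O + Y) + O = Y + 2*O)
L(u) = 5 - u*(769 + u) (L(u) = 5 - u*(u + 769) = 5 - u*(769 + u))
p(B) = 0
1/(p(Q(-4, x(-1))) + L(2974)) = 1/(0 + (5 - 1*2974**2 - 769*2974)) = 1/(0 + (5 - 1*8844676 - 2287006)) = 1/(0 + (5 - 8844676 - 2287006)) = 1/(0 - 11131677) = 1/(-11131677) = -1/11131677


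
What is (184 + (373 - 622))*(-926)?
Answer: 60190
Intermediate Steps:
(184 + (373 - 622))*(-926) = (184 - 249)*(-926) = -65*(-926) = 60190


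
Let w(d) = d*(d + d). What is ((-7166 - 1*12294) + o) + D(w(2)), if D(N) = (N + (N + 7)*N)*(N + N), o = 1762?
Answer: -15650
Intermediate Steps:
w(d) = 2*d**2 (w(d) = d*(2*d) = 2*d**2)
D(N) = 2*N*(N + N*(7 + N)) (D(N) = (N + (7 + N)*N)*(2*N) = (N + N*(7 + N))*(2*N) = 2*N*(N + N*(7 + N)))
((-7166 - 1*12294) + o) + D(w(2)) = ((-7166 - 1*12294) + 1762) + 2*(2*2**2)**2*(8 + 2*2**2) = ((-7166 - 12294) + 1762) + 2*(2*4)**2*(8 + 2*4) = (-19460 + 1762) + 2*8**2*(8 + 8) = -17698 + 2*64*16 = -17698 + 2048 = -15650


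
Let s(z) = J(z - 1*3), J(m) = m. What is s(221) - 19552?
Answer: -19334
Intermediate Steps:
s(z) = -3 + z (s(z) = z - 1*3 = z - 3 = -3 + z)
s(221) - 19552 = (-3 + 221) - 19552 = 218 - 19552 = -19334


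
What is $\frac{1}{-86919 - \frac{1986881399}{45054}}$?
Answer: $- \frac{45054}{5902930025} \approx -7.6325 \cdot 10^{-6}$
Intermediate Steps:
$\frac{1}{-86919 - \frac{1986881399}{45054}} = \frac{1}{- \frac{5902930025}{45054}} = - \frac{45054}{5902930025}$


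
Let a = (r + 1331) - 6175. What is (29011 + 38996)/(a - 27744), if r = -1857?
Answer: -68007/34445 ≈ -1.9744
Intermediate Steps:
a = -6701 (a = (-1857 + 1331) - 6175 = -526 - 6175 = -6701)
(29011 + 38996)/(a - 27744) = (29011 + 38996)/(-6701 - 27744) = 68007/(-34445) = 68007*(-1/34445) = -68007/34445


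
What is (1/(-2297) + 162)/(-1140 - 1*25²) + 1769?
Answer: 7171516532/4054205 ≈ 1768.9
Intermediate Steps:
(1/(-2297) + 162)/(-1140 - 1*25²) + 1769 = (-1/2297 + 162)/(-1140 - 1*625) + 1769 = 372113/(2297*(-1140 - 625)) + 1769 = (372113/2297)/(-1765) + 1769 = (372113/2297)*(-1/1765) + 1769 = -372113/4054205 + 1769 = 7171516532/4054205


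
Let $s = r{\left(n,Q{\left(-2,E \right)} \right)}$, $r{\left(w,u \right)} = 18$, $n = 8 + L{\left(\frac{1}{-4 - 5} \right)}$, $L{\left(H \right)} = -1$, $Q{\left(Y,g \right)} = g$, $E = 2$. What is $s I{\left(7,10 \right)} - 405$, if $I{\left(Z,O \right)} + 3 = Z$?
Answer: $-333$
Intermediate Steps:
$I{\left(Z,O \right)} = -3 + Z$
$n = 7$ ($n = 8 - 1 = 7$)
$s = 18$
$s I{\left(7,10 \right)} - 405 = 18 \left(-3 + 7\right) - 405 = 18 \cdot 4 - 405 = 72 - 405 = -333$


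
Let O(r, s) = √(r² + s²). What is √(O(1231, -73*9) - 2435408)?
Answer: √(-2435408 + √1947010) ≈ 1560.1*I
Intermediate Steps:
√(O(1231, -73*9) - 2435408) = √(√(1231² + (-73*9)²) - 2435408) = √(√(1515361 + (-657)²) - 2435408) = √(√(1515361 + 431649) - 2435408) = √(√1947010 - 2435408) = √(-2435408 + √1947010)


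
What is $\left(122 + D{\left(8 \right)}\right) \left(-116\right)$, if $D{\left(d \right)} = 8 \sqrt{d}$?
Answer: $-14152 - 1856 \sqrt{2} \approx -16777.0$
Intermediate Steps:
$\left(122 + D{\left(8 \right)}\right) \left(-116\right) = \left(122 + 8 \sqrt{8}\right) \left(-116\right) = \left(122 + 8 \cdot 2 \sqrt{2}\right) \left(-116\right) = \left(122 + 16 \sqrt{2}\right) \left(-116\right) = -14152 - 1856 \sqrt{2}$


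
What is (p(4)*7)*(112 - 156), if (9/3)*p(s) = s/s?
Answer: -308/3 ≈ -102.67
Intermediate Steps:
p(s) = ⅓ (p(s) = (s/s)/3 = (⅓)*1 = ⅓)
(p(4)*7)*(112 - 156) = ((⅓)*7)*(112 - 156) = (7/3)*(-44) = -308/3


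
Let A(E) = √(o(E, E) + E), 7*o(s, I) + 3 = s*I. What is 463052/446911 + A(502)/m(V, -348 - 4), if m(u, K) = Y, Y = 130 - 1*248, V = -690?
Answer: 463052/446911 - √1788605/826 ≈ -0.58300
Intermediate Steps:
o(s, I) = -3/7 + I*s/7 (o(s, I) = -3/7 + (s*I)/7 = -3/7 + (I*s)/7 = -3/7 + I*s/7)
Y = -118 (Y = 130 - 248 = -118)
m(u, K) = -118
A(E) = √(-3/7 + E + E²/7) (A(E) = √((-3/7 + E*E/7) + E) = √((-3/7 + E²/7) + E) = √(-3/7 + E + E²/7))
463052/446911 + A(502)/m(V, -348 - 4) = 463052/446911 + (√(-21 + 7*502² + 49*502)/7)/(-118) = 463052*(1/446911) + (√(-21 + 7*252004 + 24598)/7)*(-1/118) = 463052/446911 + (√(-21 + 1764028 + 24598)/7)*(-1/118) = 463052/446911 + (√1788605/7)*(-1/118) = 463052/446911 - √1788605/826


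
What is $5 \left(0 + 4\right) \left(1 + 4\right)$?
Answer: $100$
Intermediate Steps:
$5 \left(0 + 4\right) \left(1 + 4\right) = 5 \cdot 4 \cdot 5 = 20 \cdot 5 = 100$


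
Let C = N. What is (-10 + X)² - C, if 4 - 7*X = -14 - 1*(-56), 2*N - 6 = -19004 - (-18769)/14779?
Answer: 14101645489/1448342 ≈ 9736.4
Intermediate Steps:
N = -280752673/29558 (N = 3 + (-19004 - (-18769)/14779)/2 = 3 + (-19004 - 1*(-18769/14779))/2 = 3 + (-19004 + 18769/14779)/2 = 3 + (½)*(-280841347/14779) = 3 - 280841347/29558 = -280752673/29558 ≈ -9498.4)
X = -38/7 (X = 4/7 - (-14 - 1*(-56))/7 = 4/7 - (-14 + 56)/7 = 4/7 - ⅐*42 = 4/7 - 6 = -38/7 ≈ -5.4286)
C = -280752673/29558 ≈ -9498.4
(-10 + X)² - C = (-10 - 38/7)² - 1*(-280752673/29558) = (-108/7)² + 280752673/29558 = 11664/49 + 280752673/29558 = 14101645489/1448342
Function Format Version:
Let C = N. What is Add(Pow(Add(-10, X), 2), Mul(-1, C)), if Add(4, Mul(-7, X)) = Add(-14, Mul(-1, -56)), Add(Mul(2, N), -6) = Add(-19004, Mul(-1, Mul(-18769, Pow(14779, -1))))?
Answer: Rational(14101645489, 1448342) ≈ 9736.4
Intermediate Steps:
N = Rational(-280752673, 29558) (N = Add(3, Mul(Rational(1, 2), Add(-19004, Mul(-1, Mul(-18769, Pow(14779, -1)))))) = Add(3, Mul(Rational(1, 2), Add(-19004, Mul(-1, Mul(-18769, Rational(1, 14779)))))) = Add(3, Mul(Rational(1, 2), Add(-19004, Mul(-1, Rational(-18769, 14779))))) = Add(3, Mul(Rational(1, 2), Add(-19004, Rational(18769, 14779)))) = Add(3, Mul(Rational(1, 2), Rational(-280841347, 14779))) = Add(3, Rational(-280841347, 29558)) = Rational(-280752673, 29558) ≈ -9498.4)
X = Rational(-38, 7) (X = Add(Rational(4, 7), Mul(Rational(-1, 7), Add(-14, Mul(-1, -56)))) = Add(Rational(4, 7), Mul(Rational(-1, 7), Add(-14, 56))) = Add(Rational(4, 7), Mul(Rational(-1, 7), 42)) = Add(Rational(4, 7), -6) = Rational(-38, 7) ≈ -5.4286)
C = Rational(-280752673, 29558) ≈ -9498.4
Add(Pow(Add(-10, X), 2), Mul(-1, C)) = Add(Pow(Add(-10, Rational(-38, 7)), 2), Mul(-1, Rational(-280752673, 29558))) = Add(Pow(Rational(-108, 7), 2), Rational(280752673, 29558)) = Add(Rational(11664, 49), Rational(280752673, 29558)) = Rational(14101645489, 1448342)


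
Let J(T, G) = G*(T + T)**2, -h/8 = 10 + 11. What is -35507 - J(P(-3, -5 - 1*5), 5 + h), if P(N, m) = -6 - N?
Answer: -29639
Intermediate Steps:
h = -168 (h = -8*(10 + 11) = -8*21 = -168)
J(T, G) = 4*G*T**2 (J(T, G) = G*(2*T)**2 = G*(4*T**2) = 4*G*T**2)
-35507 - J(P(-3, -5 - 1*5), 5 + h) = -35507 - 4*(5 - 168)*(-6 - 1*(-3))**2 = -35507 - 4*(-163)*(-6 + 3)**2 = -35507 - 4*(-163)*(-3)**2 = -35507 - 4*(-163)*9 = -35507 - 1*(-5868) = -35507 + 5868 = -29639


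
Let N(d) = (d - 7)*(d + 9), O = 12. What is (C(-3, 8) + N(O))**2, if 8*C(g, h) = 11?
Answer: 724201/64 ≈ 11316.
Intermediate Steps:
C(g, h) = 11/8 (C(g, h) = (1/8)*11 = 11/8)
N(d) = (-7 + d)*(9 + d)
(C(-3, 8) + N(O))**2 = (11/8 + (-63 + 12**2 + 2*12))**2 = (11/8 + (-63 + 144 + 24))**2 = (11/8 + 105)**2 = (851/8)**2 = 724201/64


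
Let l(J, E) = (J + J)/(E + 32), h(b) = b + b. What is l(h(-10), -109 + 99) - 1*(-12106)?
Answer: 133146/11 ≈ 12104.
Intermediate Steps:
h(b) = 2*b
l(J, E) = 2*J/(32 + E) (l(J, E) = (2*J)/(32 + E) = 2*J/(32 + E))
l(h(-10), -109 + 99) - 1*(-12106) = 2*(2*(-10))/(32 + (-109 + 99)) - 1*(-12106) = 2*(-20)/(32 - 10) + 12106 = 2*(-20)/22 + 12106 = 2*(-20)*(1/22) + 12106 = -20/11 + 12106 = 133146/11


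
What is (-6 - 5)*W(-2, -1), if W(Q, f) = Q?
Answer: 22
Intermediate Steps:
(-6 - 5)*W(-2, -1) = (-6 - 5)*(-2) = -11*(-2) = 22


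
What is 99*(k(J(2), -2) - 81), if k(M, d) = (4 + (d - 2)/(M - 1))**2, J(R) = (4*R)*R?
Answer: -165979/25 ≈ -6639.2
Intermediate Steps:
J(R) = 4*R**2
k(M, d) = (4 + (-2 + d)/(-1 + M))**2
99*(k(J(2), -2) - 81) = 99*((-6 - 2 + 4*(4*2**2))**2/(-1 + 4*2**2)**2 - 81) = 99*((-6 - 2 + 4*(4*4))**2/(-1 + 4*4)**2 - 81) = 99*((-6 - 2 + 4*16)**2/(-1 + 16)**2 - 81) = 99*((-6 - 2 + 64)**2/15**2 - 81) = 99*((1/225)*56**2 - 81) = 99*((1/225)*3136 - 81) = 99*(3136/225 - 81) = 99*(-15089/225) = -165979/25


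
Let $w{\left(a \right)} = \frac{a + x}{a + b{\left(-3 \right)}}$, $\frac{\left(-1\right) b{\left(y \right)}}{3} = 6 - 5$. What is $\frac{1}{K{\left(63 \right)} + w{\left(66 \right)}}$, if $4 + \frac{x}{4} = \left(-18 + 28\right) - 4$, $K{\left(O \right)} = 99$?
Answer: $\frac{63}{6311} \approx 0.0099826$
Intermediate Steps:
$b{\left(y \right)} = -3$ ($b{\left(y \right)} = - 3 \left(6 - 5\right) = \left(-3\right) 1 = -3$)
$x = 8$ ($x = -16 + 4 \left(\left(-18 + 28\right) - 4\right) = -16 + 4 \left(10 - 4\right) = -16 + 4 \cdot 6 = -16 + 24 = 8$)
$w{\left(a \right)} = \frac{8 + a}{-3 + a}$ ($w{\left(a \right)} = \frac{a + 8}{a - 3} = \frac{8 + a}{-3 + a}$)
$\frac{1}{K{\left(63 \right)} + w{\left(66 \right)}} = \frac{1}{99 + \frac{8 + 66}{-3 + 66}} = \frac{1}{99 + \frac{1}{63} \cdot 74} = \frac{1}{99 + \frac{74}{63}} = \frac{1}{\frac{6311}{63}} = \frac{63}{6311}$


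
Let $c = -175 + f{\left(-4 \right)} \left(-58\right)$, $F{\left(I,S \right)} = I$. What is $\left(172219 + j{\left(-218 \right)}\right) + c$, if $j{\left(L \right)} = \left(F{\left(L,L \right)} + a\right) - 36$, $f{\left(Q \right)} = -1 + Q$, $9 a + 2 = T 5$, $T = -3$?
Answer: $\frac{1548703}{9} \approx 1.7208 \cdot 10^{5}$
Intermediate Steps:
$a = - \frac{17}{9}$ ($a = - \frac{2}{9} + \frac{\left(-3\right) 5}{9} = - \frac{2}{9} + \frac{1}{9} \left(-15\right) = - \frac{2}{9} - \frac{5}{3} = - \frac{17}{9} \approx -1.8889$)
$j{\left(L \right)} = - \frac{341}{9} + L$ ($j{\left(L \right)} = \left(L - \frac{17}{9}\right) - 36 = \left(- \frac{17}{9} + L\right) - 36 = - \frac{341}{9} + L$)
$c = 115$ ($c = -175 + \left(-1 - 4\right) \left(-58\right) = -175 - -290 = -175 + 290 = 115$)
$\left(172219 + j{\left(-218 \right)}\right) + c = \left(172219 - \frac{2303}{9}\right) + 115 = \frac{1547668}{9} + 115 = \frac{1548703}{9}$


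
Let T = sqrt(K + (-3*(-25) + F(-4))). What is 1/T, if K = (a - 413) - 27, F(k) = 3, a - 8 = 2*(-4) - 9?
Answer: -I*sqrt(371)/371 ≈ -0.051917*I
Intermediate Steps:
a = -9 (a = 8 + (2*(-4) - 9) = 8 + (-8 - 9) = 8 - 17 = -9)
K = -449 (K = (-9 - 413) - 27 = -422 - 27 = -449)
T = I*sqrt(371) (T = sqrt(-449 + (-3*(-25) + 3)) = sqrt(-449 + (75 + 3)) = sqrt(-449 + 78) = sqrt(-371) = I*sqrt(371) ≈ 19.261*I)
1/T = 1/(I*sqrt(371)) = -I*sqrt(371)/371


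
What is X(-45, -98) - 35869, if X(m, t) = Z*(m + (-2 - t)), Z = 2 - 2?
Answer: -35869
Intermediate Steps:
Z = 0
X(m, t) = 0 (X(m, t) = 0*(m + (-2 - t)) = 0*(-2 + m - t) = 0)
X(-45, -98) - 35869 = 0 - 35869 = -35869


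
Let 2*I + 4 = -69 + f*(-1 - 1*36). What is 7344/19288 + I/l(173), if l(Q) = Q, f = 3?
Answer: -62998/417103 ≈ -0.15104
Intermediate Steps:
I = -92 (I = -2 + (-69 + 3*(-1 - 1*36))/2 = -2 + (-69 + 3*(-1 - 36))/2 = -2 + (-69 + 3*(-37))/2 = -2 + (-69 - 111)/2 = -2 + (½)*(-180) = -2 - 90 = -92)
7344/19288 + I/l(173) = 7344/19288 - 92/173 = 7344*(1/19288) - 92*1/173 = 918/2411 - 92/173 = -62998/417103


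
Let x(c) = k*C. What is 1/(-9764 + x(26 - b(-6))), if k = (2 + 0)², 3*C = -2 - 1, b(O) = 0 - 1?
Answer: -1/9768 ≈ -0.00010238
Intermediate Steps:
b(O) = -1
C = -1 (C = (-2 - 1)/3 = (⅓)*(-3) = -1)
k = 4 (k = 2² = 4)
x(c) = -4 (x(c) = 4*(-1) = -4)
1/(-9764 + x(26 - b(-6))) = 1/(-9764 - 4) = 1/(-9768) = -1/9768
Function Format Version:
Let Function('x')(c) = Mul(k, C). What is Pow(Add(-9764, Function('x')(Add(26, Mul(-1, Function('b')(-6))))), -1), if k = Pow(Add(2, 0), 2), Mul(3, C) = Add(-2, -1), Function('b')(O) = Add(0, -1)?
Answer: Rational(-1, 9768) ≈ -0.00010238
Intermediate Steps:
Function('b')(O) = -1
C = -1 (C = Mul(Rational(1, 3), Add(-2, -1)) = Mul(Rational(1, 3), -3) = -1)
k = 4 (k = Pow(2, 2) = 4)
Function('x')(c) = -4 (Function('x')(c) = Mul(4, -1) = -4)
Pow(Add(-9764, Function('x')(Add(26, Mul(-1, Function('b')(-6))))), -1) = Pow(Add(-9764, -4), -1) = Pow(-9768, -1) = Rational(-1, 9768)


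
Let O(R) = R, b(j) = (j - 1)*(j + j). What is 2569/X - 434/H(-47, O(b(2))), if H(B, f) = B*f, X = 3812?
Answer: 534345/179164 ≈ 2.9824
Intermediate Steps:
b(j) = 2*j*(-1 + j) (b(j) = (-1 + j)*(2*j) = 2*j*(-1 + j))
2569/X - 434/H(-47, O(b(2))) = 2569/3812 - 434*(-1/(188*(-1 + 2))) = 2569*(1/3812) - 434/((-94*2)) = 2569/3812 - 434/((-47*4)) = 2569/3812 - 434/(-188) = 2569/3812 - 434*(-1/188) = 2569/3812 + 217/94 = 534345/179164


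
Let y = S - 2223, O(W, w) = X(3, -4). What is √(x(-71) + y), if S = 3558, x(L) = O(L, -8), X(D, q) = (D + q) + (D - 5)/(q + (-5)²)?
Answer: 2*√147063/21 ≈ 36.523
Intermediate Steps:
X(D, q) = D + q + (-5 + D)/(25 + q) (X(D, q) = (D + q) + (-5 + D)/(q + 25) = (D + q) + (-5 + D)/(25 + q) = D + q + (-5 + D)/(25 + q))
O(W, w) = -23/21 (O(W, w) = (-5 + (-4)² + 25*(-4) + 26*3 + 3*(-4))/(25 - 4) = (-5 + 16 - 100 + 78 - 12)/21 = (1/21)*(-23) = -23/21)
x(L) = -23/21
y = 1335 (y = 3558 - 2223 = 1335)
√(x(-71) + y) = √(-23/21 + 1335) = √(28012/21) = 2*√147063/21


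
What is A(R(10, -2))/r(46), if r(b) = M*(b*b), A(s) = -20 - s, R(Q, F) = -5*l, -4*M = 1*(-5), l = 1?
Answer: -3/529 ≈ -0.0056711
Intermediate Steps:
M = 5/4 (M = -(-5)/4 = -¼*(-5) = 5/4 ≈ 1.2500)
R(Q, F) = -5 (R(Q, F) = -5*1 = -5)
r(b) = 5*b²/4 (r(b) = 5*(b*b)/4 = 5*b²/4)
A(R(10, -2))/r(46) = (-20 - 1*(-5))/(((5/4)*46²)) = (-20 + 5)/(((5/4)*2116)) = -15/2645 = -15*1/2645 = -3/529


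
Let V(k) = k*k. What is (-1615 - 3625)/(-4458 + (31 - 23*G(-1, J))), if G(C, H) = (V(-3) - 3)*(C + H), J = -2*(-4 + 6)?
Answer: 5240/3737 ≈ 1.4022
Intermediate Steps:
V(k) = k²
J = -4 (J = -2*2 = -4)
G(C, H) = 6*C + 6*H (G(C, H) = ((-3)² - 3)*(C + H) = (9 - 3)*(C + H) = 6*(C + H) = 6*C + 6*H)
(-1615 - 3625)/(-4458 + (31 - 23*G(-1, J))) = (-1615 - 3625)/(-4458 + (31 - 23*(6*(-1) + 6*(-4)))) = -5240/(-4458 + (31 - 23*(-6 - 24))) = -5240/(-4458 + (31 - 23*(-30))) = -5240/(-4458 + (31 + 690)) = -5240/(-4458 + 721) = -5240/(-3737) = -5240*(-1/3737) = 5240/3737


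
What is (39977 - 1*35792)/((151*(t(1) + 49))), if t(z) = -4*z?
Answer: 93/151 ≈ 0.61589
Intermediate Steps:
(39977 - 1*35792)/((151*(t(1) + 49))) = (39977 - 1*35792)/((151*(-4*1 + 49))) = (39977 - 35792)/((151*(-4 + 49))) = 4185/((151*45)) = 4185/6795 = 4185*(1/6795) = 93/151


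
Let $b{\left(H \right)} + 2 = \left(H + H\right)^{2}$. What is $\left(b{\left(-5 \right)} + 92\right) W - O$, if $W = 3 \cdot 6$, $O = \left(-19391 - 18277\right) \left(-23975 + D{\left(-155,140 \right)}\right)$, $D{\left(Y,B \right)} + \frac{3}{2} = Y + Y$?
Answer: $-914820462$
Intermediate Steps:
$D{\left(Y,B \right)} = - \frac{3}{2} + 2 Y$ ($D{\left(Y,B \right)} = - \frac{3}{2} + \left(Y + Y\right) = - \frac{3}{2} + 2 Y$)
$b{\left(H \right)} = -2 + 4 H^{2}$ ($b{\left(H \right)} = -2 + \left(H + H\right)^{2} = -2 + \left(2 H\right)^{2} = -2 + 4 H^{2}$)
$O = 914823882$ ($O = \left(-19391 - 18277\right) \left(-23975 + \left(- \frac{3}{2} + 2 \left(-155\right)\right)\right) = - 37668 \left(-23975 - \frac{623}{2}\right) = \left(-37668\right) \left(- \frac{48573}{2}\right) = 914823882$)
$W = 18$
$\left(b{\left(-5 \right)} + 92\right) W - O = \left(\left(-2 + 4 \left(-5\right)^{2}\right) + 92\right) 18 - 914823882 = \left(\left(-2 + 4 \cdot 25\right) + 92\right) 18 - 914823882 = \left(\left(-2 + 100\right) + 92\right) 18 - 914823882 = \left(98 + 92\right) 18 - 914823882 = 190 \cdot 18 - 914823882 = 3420 - 914823882 = -914820462$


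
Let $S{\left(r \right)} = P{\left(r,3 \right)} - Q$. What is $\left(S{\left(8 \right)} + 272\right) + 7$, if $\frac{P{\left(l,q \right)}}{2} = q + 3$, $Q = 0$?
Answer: $291$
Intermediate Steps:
$P{\left(l,q \right)} = 6 + 2 q$ ($P{\left(l,q \right)} = 2 \left(q + 3\right) = 2 \left(3 + q\right) = 6 + 2 q$)
$S{\left(r \right)} = 12$ ($S{\left(r \right)} = \left(6 + 2 \cdot 3\right) - 0 = \left(6 + 6\right) + 0 = 12 + 0 = 12$)
$\left(S{\left(8 \right)} + 272\right) + 7 = \left(12 + 272\right) + 7 = 284 + 7 = 291$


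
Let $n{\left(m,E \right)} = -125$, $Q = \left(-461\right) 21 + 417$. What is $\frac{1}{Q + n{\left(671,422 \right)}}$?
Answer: $- \frac{1}{9389} \approx -0.00010651$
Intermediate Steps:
$Q = -9264$ ($Q = -9681 + 417 = -9264$)
$\frac{1}{Q + n{\left(671,422 \right)}} = \frac{1}{-9264 - 125} = \frac{1}{-9389} = - \frac{1}{9389}$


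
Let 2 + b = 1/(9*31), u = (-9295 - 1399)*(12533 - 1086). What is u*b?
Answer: 68184719426/279 ≈ 2.4439e+8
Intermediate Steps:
u = -122414218 (u = -10694*11447 = -122414218)
b = -557/279 (b = -2 + 1/(9*31) = -2 + (⅑)*(1/31) = -2 + 1/279 = -557/279 ≈ -1.9964)
u*b = -122414218*(-557/279) = 68184719426/279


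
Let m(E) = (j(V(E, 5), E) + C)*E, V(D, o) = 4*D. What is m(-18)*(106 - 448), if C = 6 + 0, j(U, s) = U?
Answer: -406296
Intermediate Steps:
C = 6
m(E) = E*(6 + 4*E) (m(E) = (4*E + 6)*E = (6 + 4*E)*E = E*(6 + 4*E))
m(-18)*(106 - 448) = (2*(-18)*(3 + 2*(-18)))*(106 - 448) = (2*(-18)*(3 - 36))*(-342) = (2*(-18)*(-33))*(-342) = 1188*(-342) = -406296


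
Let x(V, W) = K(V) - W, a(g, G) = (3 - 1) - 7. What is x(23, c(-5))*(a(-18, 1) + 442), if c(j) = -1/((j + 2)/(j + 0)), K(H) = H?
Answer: 32338/3 ≈ 10779.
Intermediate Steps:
a(g, G) = -5 (a(g, G) = 2 - 7 = -5)
c(j) = -j/(2 + j) (c(j) = -1/((2 + j)/j) = -j/(2 + j))
x(V, W) = V - W
x(23, c(-5))*(a(-18, 1) + 442) = (23 - (-1)*(-5)/(2 - 5))*(-5 + 442) = (23 - (-1)*(-5)/(-3))*437 = (23 - (-1)*(-5)*(-1)/3)*437 = (23 - 1*(-5/3))*437 = (23 + 5/3)*437 = (74/3)*437 = 32338/3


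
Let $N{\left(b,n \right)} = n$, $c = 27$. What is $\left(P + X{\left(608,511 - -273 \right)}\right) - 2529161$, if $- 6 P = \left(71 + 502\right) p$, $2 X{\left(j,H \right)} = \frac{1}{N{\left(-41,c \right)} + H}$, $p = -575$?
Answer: $- \frac{2006615533}{811} \approx -2.4742 \cdot 10^{6}$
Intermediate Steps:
$X{\left(j,H \right)} = \frac{1}{2 \left(27 + H\right)}$
$P = \frac{109825}{2}$ ($P = - \frac{\left(71 + 502\right) \left(-575\right)}{6} = - \frac{573 \left(-575\right)}{6} = \left(- \frac{1}{6}\right) \left(-329475\right) = \frac{109825}{2} \approx 54913.0$)
$\left(P + X{\left(608,511 - -273 \right)}\right) - 2529161 = \left(\frac{109825}{2} + \frac{1}{2 \left(27 + \left(511 - -273\right)\right)}\right) - 2529161 = \left(\frac{109825}{2} + \frac{1}{2 \left(27 + \left(511 + 273\right)\right)}\right) - 2529161 = \left(\frac{109825}{2} + \frac{1}{2 \left(27 + 784\right)}\right) - 2529161 = \left(\frac{109825}{2} + \frac{1}{2 \cdot 811}\right) - 2529161 = \left(\frac{109825}{2} + \frac{1}{2} \cdot \frac{1}{811}\right) - 2529161 = \left(\frac{109825}{2} + \frac{1}{1622}\right) - 2529161 = \frac{44534038}{811} - 2529161 = - \frac{2006615533}{811}$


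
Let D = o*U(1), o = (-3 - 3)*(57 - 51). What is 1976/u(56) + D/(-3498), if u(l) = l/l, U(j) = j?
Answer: 1152014/583 ≈ 1976.0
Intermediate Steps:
o = -36 (o = -6*6 = -36)
u(l) = 1
D = -36 (D = -36*1 = -36)
1976/u(56) + D/(-3498) = 1976/1 - 36/(-3498) = 1976*1 - 36*(-1/3498) = 1976 + 6/583 = 1152014/583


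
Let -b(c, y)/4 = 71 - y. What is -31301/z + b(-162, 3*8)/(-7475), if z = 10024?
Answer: -232090463/74929400 ≈ -3.0975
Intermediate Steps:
b(c, y) = -284 + 4*y (b(c, y) = -4*(71 - y) = -284 + 4*y)
-31301/z + b(-162, 3*8)/(-7475) = -31301/10024 + (-284 + 4*(3*8))/(-7475) = -31301*1/10024 + (-284 + 4*24)*(-1/7475) = -31301/10024 + (-284 + 96)*(-1/7475) = -31301/10024 - 188*(-1/7475) = -31301/10024 + 188/7475 = -232090463/74929400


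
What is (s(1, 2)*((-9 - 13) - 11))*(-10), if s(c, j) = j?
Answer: 660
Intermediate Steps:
(s(1, 2)*((-9 - 13) - 11))*(-10) = (2*((-9 - 13) - 11))*(-10) = (2*(-22 - 11))*(-10) = (2*(-33))*(-10) = -66*(-10) = 660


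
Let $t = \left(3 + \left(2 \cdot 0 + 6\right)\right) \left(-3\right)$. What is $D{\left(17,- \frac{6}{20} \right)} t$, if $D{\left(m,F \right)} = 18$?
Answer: $-486$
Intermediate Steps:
$t = -27$ ($t = \left(3 + \left(0 + 6\right)\right) \left(-3\right) = \left(3 + 6\right) \left(-3\right) = 9 \left(-3\right) = -27$)
$D{\left(17,- \frac{6}{20} \right)} t = 18 \left(-27\right) = -486$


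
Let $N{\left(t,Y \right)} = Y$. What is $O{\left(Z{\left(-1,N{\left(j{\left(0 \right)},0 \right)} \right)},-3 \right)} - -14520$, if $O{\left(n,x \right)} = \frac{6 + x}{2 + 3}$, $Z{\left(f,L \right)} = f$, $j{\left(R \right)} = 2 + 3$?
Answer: $\frac{72603}{5} \approx 14521.0$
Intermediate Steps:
$j{\left(R \right)} = 5$
$O{\left(n,x \right)} = \frac{6}{5} + \frac{x}{5}$ ($O{\left(n,x \right)} = \frac{6 + x}{5} = \left(6 + x\right) \frac{1}{5} = \frac{6}{5} + \frac{x}{5}$)
$O{\left(Z{\left(-1,N{\left(j{\left(0 \right)},0 \right)} \right)},-3 \right)} - -14520 = \left(\frac{6}{5} + \frac{1}{5} \left(-3\right)\right) - -14520 = \left(\frac{6}{5} - \frac{3}{5}\right) + 14520 = \frac{3}{5} + 14520 = \frac{72603}{5}$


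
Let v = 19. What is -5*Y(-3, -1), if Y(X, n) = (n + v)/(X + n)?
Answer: 45/2 ≈ 22.500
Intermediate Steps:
Y(X, n) = (19 + n)/(X + n) (Y(X, n) = (n + 19)/(X + n) = (19 + n)/(X + n))
-5*Y(-3, -1) = -5*(19 - 1)/(-3 - 1) = -5*18/(-4) = -(-5)*18/4 = -5*(-9/2) = 45/2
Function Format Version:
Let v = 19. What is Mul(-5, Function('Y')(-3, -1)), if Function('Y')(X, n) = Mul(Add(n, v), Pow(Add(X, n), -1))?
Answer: Rational(45, 2) ≈ 22.500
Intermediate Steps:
Function('Y')(X, n) = Mul(Pow(Add(X, n), -1), Add(19, n)) (Function('Y')(X, n) = Mul(Add(n, 19), Pow(Add(X, n), -1)) = Mul(Add(19, n), Pow(Add(X, n), -1)) = Mul(Pow(Add(X, n), -1), Add(19, n)))
Mul(-5, Function('Y')(-3, -1)) = Mul(-5, Mul(Pow(Add(-3, -1), -1), Add(19, -1))) = Mul(-5, Mul(Pow(-4, -1), 18)) = Mul(-5, Mul(Rational(-1, 4), 18)) = Mul(-5, Rational(-9, 2)) = Rational(45, 2)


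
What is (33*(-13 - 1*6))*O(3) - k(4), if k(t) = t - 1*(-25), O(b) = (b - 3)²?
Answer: -29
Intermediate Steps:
O(b) = (-3 + b)²
k(t) = 25 + t (k(t) = t + 25 = 25 + t)
(33*(-13 - 1*6))*O(3) - k(4) = (33*(-13 - 1*6))*(-3 + 3)² - (25 + 4) = (33*(-13 - 6))*0² - 1*29 = (33*(-19))*0 - 29 = -627*0 - 29 = 0 - 29 = -29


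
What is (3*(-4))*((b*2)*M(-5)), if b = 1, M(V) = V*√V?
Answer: 120*I*√5 ≈ 268.33*I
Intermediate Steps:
M(V) = V^(3/2)
(3*(-4))*((b*2)*M(-5)) = (3*(-4))*((1*2)*(-5)^(3/2)) = -24*(-5*I*√5) = -(-120)*I*√5 = 120*I*√5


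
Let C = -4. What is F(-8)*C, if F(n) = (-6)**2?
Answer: -144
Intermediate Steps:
F(n) = 36
F(-8)*C = 36*(-4) = -144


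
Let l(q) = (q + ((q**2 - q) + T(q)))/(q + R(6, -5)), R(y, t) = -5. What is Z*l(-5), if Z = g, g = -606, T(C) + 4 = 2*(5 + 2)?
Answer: 2121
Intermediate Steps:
T(C) = 10 (T(C) = -4 + 2*(5 + 2) = -4 + 2*7 = -4 + 14 = 10)
Z = -606
l(q) = (10 + q**2)/(-5 + q) (l(q) = (q + ((q**2 - q) + 10))/(q - 5) = (q + (10 + q**2 - q))/(-5 + q) = (10 + q**2)/(-5 + q))
Z*l(-5) = -606*(10 + (-5)**2)/(-5 - 5) = -606*(10 + 25)/(-10) = -(-303)*35/5 = -606*(-7/2) = 2121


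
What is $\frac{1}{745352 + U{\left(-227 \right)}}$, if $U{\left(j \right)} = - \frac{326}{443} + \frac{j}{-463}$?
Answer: $\frac{205109}{152878352991} \approx 1.3416 \cdot 10^{-6}$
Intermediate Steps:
$U{\left(j \right)} = - \frac{326}{443} - \frac{j}{463}$ ($U{\left(j \right)} = \left(-326\right) \frac{1}{443} + j \left(- \frac{1}{463}\right) = - \frac{326}{443} - \frac{j}{463}$)
$\frac{1}{745352 + U{\left(-227 \right)}} = \frac{1}{745352 - \frac{50377}{205109}} = \frac{1}{\frac{152878352991}{205109}} = \frac{205109}{152878352991}$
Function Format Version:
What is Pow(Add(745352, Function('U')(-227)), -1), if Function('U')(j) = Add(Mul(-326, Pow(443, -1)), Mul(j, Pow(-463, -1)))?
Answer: Rational(205109, 152878352991) ≈ 1.3416e-6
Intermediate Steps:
Function('U')(j) = Add(Rational(-326, 443), Mul(Rational(-1, 463), j)) (Function('U')(j) = Add(Mul(-326, Rational(1, 443)), Mul(j, Rational(-1, 463))) = Add(Rational(-326, 443), Mul(Rational(-1, 463), j)))
Pow(Add(745352, Function('U')(-227)), -1) = Pow(Add(745352, Add(Rational(-326, 443), Mul(Rational(-1, 463), -227))), -1) = Pow(Add(745352, Add(Rational(-326, 443), Rational(227, 463))), -1) = Pow(Add(745352, Rational(-50377, 205109)), -1) = Pow(Rational(152878352991, 205109), -1) = Rational(205109, 152878352991)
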